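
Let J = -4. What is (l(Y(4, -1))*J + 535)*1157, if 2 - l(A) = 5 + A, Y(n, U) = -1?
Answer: 628251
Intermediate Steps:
l(A) = -3 - A (l(A) = 2 - (5 + A) = 2 + (-5 - A) = -3 - A)
(l(Y(4, -1))*J + 535)*1157 = ((-3 - 1*(-1))*(-4) + 535)*1157 = ((-3 + 1)*(-4) + 535)*1157 = (-2*(-4) + 535)*1157 = (8 + 535)*1157 = 543*1157 = 628251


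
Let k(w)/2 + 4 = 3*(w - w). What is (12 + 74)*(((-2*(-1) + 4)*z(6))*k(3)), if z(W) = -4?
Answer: 16512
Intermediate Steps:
k(w) = -8 (k(w) = -8 + 2*(3*(w - w)) = -8 + 2*(3*0) = -8 + 2*0 = -8 + 0 = -8)
(12 + 74)*(((-2*(-1) + 4)*z(6))*k(3)) = (12 + 74)*(((-2*(-1) + 4)*(-4))*(-8)) = 86*(((2 + 4)*(-4))*(-8)) = 86*((6*(-4))*(-8)) = 86*(-24*(-8)) = 86*192 = 16512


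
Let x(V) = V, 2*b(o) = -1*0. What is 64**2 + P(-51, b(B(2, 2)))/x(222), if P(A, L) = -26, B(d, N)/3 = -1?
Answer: 454643/111 ≈ 4095.9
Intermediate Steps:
B(d, N) = -3 (B(d, N) = 3*(-1) = -3)
b(o) = 0 (b(o) = (-1*0)/2 = (1/2)*0 = 0)
64**2 + P(-51, b(B(2, 2)))/x(222) = 64**2 - 26/222 = 4096 - 26*1/222 = 4096 - 13/111 = 454643/111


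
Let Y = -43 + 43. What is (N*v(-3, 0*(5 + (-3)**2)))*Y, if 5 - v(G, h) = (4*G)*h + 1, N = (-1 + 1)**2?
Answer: 0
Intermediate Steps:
N = 0 (N = 0**2 = 0)
v(G, h) = 4 - 4*G*h (v(G, h) = 5 - ((4*G)*h + 1) = 5 - (4*G*h + 1) = 5 - (1 + 4*G*h) = 5 + (-1 - 4*G*h) = 4 - 4*G*h)
Y = 0
(N*v(-3, 0*(5 + (-3)**2)))*Y = (0*(4 - 4*(-3)*0*(5 + (-3)**2)))*0 = (0*(4 - 4*(-3)*0*(5 + 9)))*0 = (0*(4 - 4*(-3)*0*14))*0 = (0*(4 - 4*(-3)*0))*0 = (0*(4 + 0))*0 = (0*4)*0 = 0*0 = 0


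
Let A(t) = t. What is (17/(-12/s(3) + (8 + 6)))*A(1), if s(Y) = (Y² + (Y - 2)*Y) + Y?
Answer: 85/66 ≈ 1.2879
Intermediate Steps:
s(Y) = Y + Y² + Y*(-2 + Y) (s(Y) = (Y² + (-2 + Y)*Y) + Y = (Y² + Y*(-2 + Y)) + Y = Y + Y² + Y*(-2 + Y))
(17/(-12/s(3) + (8 + 6)))*A(1) = (17/(-12*1/(3*(-1 + 2*3)) + (8 + 6)))*1 = (17/(-12*1/(3*(-1 + 6)) + 14))*1 = (17/(-12/(3*5) + 14))*1 = (17/(-12/15 + 14))*1 = (17/(-12*1/15 + 14))*1 = (17/(-⅘ + 14))*1 = (17/(66/5))*1 = (17*(5/66))*1 = (85/66)*1 = 85/66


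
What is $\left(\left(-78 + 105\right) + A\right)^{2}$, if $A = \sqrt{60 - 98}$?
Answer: $\left(27 + i \sqrt{38}\right)^{2} \approx 691.0 + 332.88 i$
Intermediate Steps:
$A = i \sqrt{38}$ ($A = \sqrt{-38} = i \sqrt{38} \approx 6.1644 i$)
$\left(\left(-78 + 105\right) + A\right)^{2} = \left(\left(-78 + 105\right) + i \sqrt{38}\right)^{2} = \left(27 + i \sqrt{38}\right)^{2}$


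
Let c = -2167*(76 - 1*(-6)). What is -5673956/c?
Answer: 2836978/88847 ≈ 31.931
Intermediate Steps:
c = -177694 (c = -2167*(76 + 6) = -2167*82 = -177694)
-5673956/c = -5673956/(-177694) = -5673956*(-1/177694) = 2836978/88847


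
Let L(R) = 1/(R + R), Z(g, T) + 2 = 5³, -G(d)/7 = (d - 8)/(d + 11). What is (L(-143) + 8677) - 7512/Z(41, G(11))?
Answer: 101030317/11726 ≈ 8615.9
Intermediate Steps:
G(d) = -7*(-8 + d)/(11 + d) (G(d) = -7*(d - 8)/(d + 11) = -7*(-8 + d)/(11 + d))
Z(g, T) = 123 (Z(g, T) = -2 + 5³ = -2 + 125 = 123)
L(R) = 1/(2*R)
(L(-143) + 8677) - 7512/Z(41, G(11)) = ((½)/(-143) + 8677) - 7512/123 = ((½)*(-1/143) + 8677) - 7512*1/123 = (-1/286 + 8677) - 2504/41 = 2481621/286 - 2504/41 = 101030317/11726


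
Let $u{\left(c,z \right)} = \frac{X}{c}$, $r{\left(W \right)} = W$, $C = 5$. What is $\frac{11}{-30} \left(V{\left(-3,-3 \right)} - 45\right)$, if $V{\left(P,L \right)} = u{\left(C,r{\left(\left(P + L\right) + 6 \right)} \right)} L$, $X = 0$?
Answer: $\frac{33}{2} \approx 16.5$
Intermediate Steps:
$u{\left(c,z \right)} = 0$ ($u{\left(c,z \right)} = \frac{0}{c} = 0$)
$V{\left(P,L \right)} = 0$ ($V{\left(P,L \right)} = 0 L = 0$)
$\frac{11}{-30} \left(V{\left(-3,-3 \right)} - 45\right) = \frac{11}{-30} \left(0 - 45\right) = 11 \left(- \frac{1}{30}\right) \left(-45\right) = \left(- \frac{11}{30}\right) \left(-45\right) = \frac{33}{2}$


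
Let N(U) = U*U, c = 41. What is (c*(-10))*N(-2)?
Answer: -1640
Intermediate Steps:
N(U) = U**2
(c*(-10))*N(-2) = (41*(-10))*(-2)**2 = -410*4 = -1640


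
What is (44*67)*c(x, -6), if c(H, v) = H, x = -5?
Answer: -14740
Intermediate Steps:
(44*67)*c(x, -6) = (44*67)*(-5) = 2948*(-5) = -14740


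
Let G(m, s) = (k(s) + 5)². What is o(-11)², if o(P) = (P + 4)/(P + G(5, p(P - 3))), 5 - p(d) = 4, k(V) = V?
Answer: 49/625 ≈ 0.078400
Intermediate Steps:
p(d) = 1 (p(d) = 5 - 1*4 = 5 - 4 = 1)
G(m, s) = (5 + s)² (G(m, s) = (s + 5)² = (5 + s)²)
o(P) = (4 + P)/(36 + P) (o(P) = (P + 4)/(P + (5 + 1)²) = (4 + P)/(P + 6²) = (4 + P)/(P + 36) = (4 + P)/(36 + P))
o(-11)² = ((4 - 11)/(36 - 11))² = (-7/25)² = 49/625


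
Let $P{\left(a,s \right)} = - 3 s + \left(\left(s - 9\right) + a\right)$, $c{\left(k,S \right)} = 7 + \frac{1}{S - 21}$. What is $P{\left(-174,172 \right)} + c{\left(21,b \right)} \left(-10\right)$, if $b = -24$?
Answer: $- \frac{5371}{9} \approx -596.78$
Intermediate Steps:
$c{\left(k,S \right)} = 7 + \frac{1}{-21 + S}$
$P{\left(a,s \right)} = -9 + a - 2 s$ ($P{\left(a,s \right)} = - 3 s + \left(\left(-9 + s\right) + a\right) = - 3 s + \left(-9 + a + s\right) = -9 + a - 2 s$)
$P{\left(-174,172 \right)} + c{\left(21,b \right)} \left(-10\right) = \left(-9 - 174 - 344\right) + \frac{-146 + 7 \left(-24\right)}{-21 - 24} \left(-10\right) = \left(-9 - 174 - 344\right) + \frac{-146 - 168}{-45} \left(-10\right) = -527 + \left(- \frac{1}{45}\right) \left(-314\right) \left(-10\right) = -527 + \frac{314}{45} \left(-10\right) = -527 - \frac{628}{9} = - \frac{5371}{9}$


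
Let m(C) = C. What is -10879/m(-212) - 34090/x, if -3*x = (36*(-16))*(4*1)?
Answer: 140999/20352 ≈ 6.9280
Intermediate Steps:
x = 768 (x = -36*(-16)*4*1/3 = -(-192)*4 = -1/3*(-2304) = 768)
-10879/m(-212) - 34090/x = -10879/(-212) - 34090/768 = -10879*(-1/212) - 34090*1/768 = 10879/212 - 17045/384 = 140999/20352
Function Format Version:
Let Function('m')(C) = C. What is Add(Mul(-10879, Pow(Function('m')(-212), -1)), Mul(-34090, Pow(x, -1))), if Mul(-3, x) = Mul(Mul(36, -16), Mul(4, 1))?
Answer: Rational(140999, 20352) ≈ 6.9280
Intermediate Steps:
x = 768 (x = Mul(Rational(-1, 3), Mul(Mul(36, -16), Mul(4, 1))) = Mul(Rational(-1, 3), Mul(-576, 4)) = Mul(Rational(-1, 3), -2304) = 768)
Add(Mul(-10879, Pow(Function('m')(-212), -1)), Mul(-34090, Pow(x, -1))) = Add(Mul(-10879, Pow(-212, -1)), Mul(-34090, Pow(768, -1))) = Add(Mul(-10879, Rational(-1, 212)), Mul(-34090, Rational(1, 768))) = Add(Rational(10879, 212), Rational(-17045, 384)) = Rational(140999, 20352)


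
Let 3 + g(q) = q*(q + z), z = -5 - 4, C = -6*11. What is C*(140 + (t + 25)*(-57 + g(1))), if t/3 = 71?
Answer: 1058904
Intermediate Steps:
C = -66
t = 213 (t = 3*71 = 213)
z = -9
g(q) = -3 + q*(-9 + q) (g(q) = -3 + q*(q - 9) = -3 + q*(-9 + q))
C*(140 + (t + 25)*(-57 + g(1))) = -66*(140 + (213 + 25)*(-57 + (-3 + 1**2 - 9*1))) = -66*(140 + 238*(-57 + (-3 + 1 - 9))) = -66*(140 + 238*(-57 - 11)) = -66*(140 + 238*(-68)) = -66*(140 - 16184) = -66*(-16044) = 1058904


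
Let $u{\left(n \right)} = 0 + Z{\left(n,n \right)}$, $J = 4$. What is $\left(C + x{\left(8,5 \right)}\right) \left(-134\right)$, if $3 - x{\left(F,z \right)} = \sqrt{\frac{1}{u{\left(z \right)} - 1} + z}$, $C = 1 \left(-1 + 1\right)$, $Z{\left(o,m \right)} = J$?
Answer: $-402 + \frac{536 \sqrt{3}}{3} \approx -92.54$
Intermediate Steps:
$Z{\left(o,m \right)} = 4$
$u{\left(n \right)} = 4$ ($u{\left(n \right)} = 0 + 4 = 4$)
$C = 0$ ($C = 1 \cdot 0 = 0$)
$x{\left(F,z \right)} = 3 - \sqrt{\frac{1}{3} + z}$ ($x{\left(F,z \right)} = 3 - \sqrt{\frac{1}{4 - 1} + z} = 3 - \sqrt{\frac{1}{3} + z}$)
$\left(C + x{\left(8,5 \right)}\right) \left(-134\right) = \left(0 + \left(3 - \frac{\sqrt{3 + 9 \cdot 5}}{3}\right)\right) \left(-134\right) = \left(0 + \left(3 - \frac{\sqrt{3 + 45}}{3}\right)\right) \left(-134\right) = \left(0 + \left(3 - \frac{\sqrt{48}}{3}\right)\right) \left(-134\right) = \left(0 + \left(3 - \frac{4 \sqrt{3}}{3}\right)\right) \left(-134\right) = \left(3 - \frac{4 \sqrt{3}}{3}\right) \left(-134\right) = -402 + \frac{536 \sqrt{3}}{3}$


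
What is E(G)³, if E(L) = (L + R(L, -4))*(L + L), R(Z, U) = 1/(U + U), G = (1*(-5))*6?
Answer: 47241633375/8 ≈ 5.9052e+9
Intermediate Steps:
G = -30 (G = -5*6 = -30)
R(Z, U) = 1/(2*U)
E(L) = 2*L*(-⅛ + L) (E(L) = (L + (½)/(-4))*(L + L) = (L + (½)*(-¼))*(2*L) = (L - ⅛)*(2*L) = (-⅛ + L)*(2*L) = 2*L*(-⅛ + L))
E(G)³ = ((¼)*(-30)*(-1 + 8*(-30)))³ = ((¼)*(-30)*(-1 - 240))³ = ((¼)*(-30)*(-241))³ = (3615/2)³ = 47241633375/8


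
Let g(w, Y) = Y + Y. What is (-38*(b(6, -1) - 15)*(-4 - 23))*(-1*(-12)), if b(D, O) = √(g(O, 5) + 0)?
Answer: -184680 + 12312*√10 ≈ -1.4575e+5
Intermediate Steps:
g(w, Y) = 2*Y
b(D, O) = √10 (b(D, O) = √(2*5 + 0) = √(10 + 0) = √10)
(-38*(b(6, -1) - 15)*(-4 - 23))*(-1*(-12)) = (-38*(√10 - 15)*(-4 - 23))*(-1*(-12)) = -38*(-15 + √10)*(-27)*12 = -38*(405 - 27*√10)*12 = (-15390 + 1026*√10)*12 = -184680 + 12312*√10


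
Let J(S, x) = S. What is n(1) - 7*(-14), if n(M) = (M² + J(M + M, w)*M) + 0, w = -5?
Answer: 101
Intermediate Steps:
n(M) = 3*M² (n(M) = (M² + (M + M)*M) + 0 = (M² + (2*M)*M) + 0 = (M² + 2*M²) + 0 = 3*M² + 0 = 3*M²)
n(1) - 7*(-14) = 3*1² - 7*(-14) = 3*1 + 98 = 3 + 98 = 101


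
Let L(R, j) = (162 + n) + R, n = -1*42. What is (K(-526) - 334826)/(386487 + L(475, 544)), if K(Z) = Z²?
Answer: -29075/193541 ≈ -0.15023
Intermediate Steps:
n = -42
L(R, j) = 120 + R (L(R, j) = (162 - 42) + R = 120 + R)
(K(-526) - 334826)/(386487 + L(475, 544)) = ((-526)² - 334826)/(386487 + (120 + 475)) = (276676 - 334826)/(386487 + 595) = -58150/387082 = -58150*1/387082 = -29075/193541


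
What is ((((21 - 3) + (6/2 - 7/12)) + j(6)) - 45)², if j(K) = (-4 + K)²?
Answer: 61009/144 ≈ 423.67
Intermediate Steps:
((((21 - 3) + (6/2 - 7/12)) + j(6)) - 45)² = ((((21 - 3) + (6/2 - 7/12)) + (-4 + 6)²) - 45)² = (((18 + (6*(½) - 7*1/12)) + 2²) - 45)² = (((18 + (3 - 7/12)) + 4) - 45)² = (((18 + 29/12) + 4) - 45)² = ((245/12 + 4) - 45)² = (293/12 - 45)² = (-247/12)² = 61009/144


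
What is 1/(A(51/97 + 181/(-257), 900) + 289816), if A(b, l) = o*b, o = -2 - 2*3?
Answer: 24929/7224858664 ≈ 3.4504e-6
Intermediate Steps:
o = -8 (o = -2 - 6 = -8)
A(b, l) = -8*b
1/(A(51/97 + 181/(-257), 900) + 289816) = 1/(-8*(51/97 + 181/(-257)) + 289816) = 1/(-8*(51*(1/97) + 181*(-1/257)) + 289816) = 1/(-8*(51/97 - 181/257) + 289816) = 1/(-8*(-4450/24929) + 289816) = 1/(35600/24929 + 289816) = 1/(7224858664/24929) = 24929/7224858664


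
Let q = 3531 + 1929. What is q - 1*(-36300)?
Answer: 41760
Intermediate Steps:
q = 5460
q - 1*(-36300) = 5460 - 1*(-36300) = 5460 + 36300 = 41760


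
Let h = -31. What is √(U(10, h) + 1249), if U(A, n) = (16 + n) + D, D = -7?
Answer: √1227 ≈ 35.029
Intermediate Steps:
U(A, n) = 9 + n (U(A, n) = (16 + n) - 7 = 9 + n)
√(U(10, h) + 1249) = √((9 - 31) + 1249) = √(-22 + 1249) = √1227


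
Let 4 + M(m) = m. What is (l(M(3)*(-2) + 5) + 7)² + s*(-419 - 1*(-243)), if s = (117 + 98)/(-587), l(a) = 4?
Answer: 108867/587 ≈ 185.46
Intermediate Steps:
M(m) = -4 + m
s = -215/587 (s = 215*(-1/587) = -215/587 ≈ -0.36627)
(l(M(3)*(-2) + 5) + 7)² + s*(-419 - 1*(-243)) = (4 + 7)² - 215*(-419 - 1*(-243))/587 = 11² - 215*(-419 + 243)/587 = 121 - 215/587*(-176) = 121 + 37840/587 = 108867/587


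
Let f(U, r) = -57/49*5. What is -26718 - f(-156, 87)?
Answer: -1308897/49 ≈ -26712.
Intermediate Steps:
f(U, r) = -285/49 (f(U, r) = -57*1/49*5 = -57/49*5 = -285/49)
-26718 - f(-156, 87) = -26718 - 1*(-285/49) = -26718 + 285/49 = -1308897/49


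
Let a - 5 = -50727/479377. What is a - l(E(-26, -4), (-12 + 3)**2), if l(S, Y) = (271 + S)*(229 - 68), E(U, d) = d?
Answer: -20604632941/479377 ≈ -42982.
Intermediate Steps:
l(S, Y) = 43631 + 161*S (l(S, Y) = (271 + S)*161 = 43631 + 161*S)
a = 2346158/479377 (a = 5 - 50727/479377 = 2346158/479377 ≈ 4.8942)
a - l(E(-26, -4), (-12 + 3)**2) = 2346158/479377 - (43631 + 161*(-4)) = 2346158/479377 - (43631 - 644) = 2346158/479377 - 1*42987 = 2346158/479377 - 42987 = -20604632941/479377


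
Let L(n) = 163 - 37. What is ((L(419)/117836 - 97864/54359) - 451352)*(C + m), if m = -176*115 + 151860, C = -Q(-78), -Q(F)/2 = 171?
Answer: -95379589879529729179/1601361781 ≈ -5.9562e+10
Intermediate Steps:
Q(F) = -342 (Q(F) = -2*171 = -342)
L(n) = 126
C = 342 (C = -1*(-342) = 342)
m = 131620 (m = -20240 + 151860 = 131620)
((L(419)/117836 - 97864/54359) - 451352)*(C + m) = ((126/117836 - 97864/54359) - 451352)*(342 + 131620) = ((126*(1/117836) - 97864*1/54359) - 451352)*131962 = ((63/58918 - 97864/54359) - 451352)*131962 = (-5762526535/3202723562 - 451352)*131962 = -1445561447682359/3202723562*131962 = -95379589879529729179/1601361781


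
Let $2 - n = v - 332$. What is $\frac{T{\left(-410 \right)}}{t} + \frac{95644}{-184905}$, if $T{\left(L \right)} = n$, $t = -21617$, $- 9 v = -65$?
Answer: $- \frac{709319731}{1332363795} \approx -0.53238$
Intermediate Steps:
$v = \frac{65}{9}$ ($v = \left(- \frac{1}{9}\right) \left(-65\right) = \frac{65}{9} \approx 7.2222$)
$n = \frac{2941}{9}$ ($n = 2 - \left(\frac{65}{9} - 332\right) = 2 - - \frac{2923}{9} = 2 + \frac{2923}{9} = \frac{2941}{9} \approx 326.78$)
$T{\left(L \right)} = \frac{2941}{9}$
$\frac{T{\left(-410 \right)}}{t} + \frac{95644}{-184905} = \frac{2941}{9 \left(-21617\right)} + \frac{95644}{-184905} = \frac{2941}{9} \left(- \frac{1}{21617}\right) + 95644 \left(- \frac{1}{184905}\right) = - \frac{2941}{194553} - \frac{95644}{184905} = - \frac{709319731}{1332363795}$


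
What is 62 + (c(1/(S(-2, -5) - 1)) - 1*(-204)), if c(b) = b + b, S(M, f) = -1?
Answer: 265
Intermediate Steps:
c(b) = 2*b
62 + (c(1/(S(-2, -5) - 1)) - 1*(-204)) = 62 + (2/(-1 - 1) - 1*(-204)) = 62 + (2/(-2) + 204) = 62 + (2*(-½) + 204) = 62 + (-1 + 204) = 62 + 203 = 265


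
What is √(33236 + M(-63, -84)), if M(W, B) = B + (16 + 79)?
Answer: √33247 ≈ 182.34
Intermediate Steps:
M(W, B) = 95 + B (M(W, B) = B + 95 = 95 + B)
√(33236 + M(-63, -84)) = √(33236 + (95 - 84)) = √(33236 + 11) = √33247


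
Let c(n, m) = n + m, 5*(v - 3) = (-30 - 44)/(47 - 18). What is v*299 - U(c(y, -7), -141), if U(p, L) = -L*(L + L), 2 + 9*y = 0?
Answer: 5873429/145 ≈ 40506.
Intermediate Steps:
y = -2/9 (y = -2/9 + (⅑)*0 = -2/9 + 0 = -2/9 ≈ -0.22222)
v = 361/145 (v = 3 + ((-30 - 44)/(47 - 18))/5 = 3 + (-74/29)/5 = 3 + (-74*1/29)/5 = 3 + (⅕)*(-74/29) = 3 - 74/145 = 361/145 ≈ 2.4897)
c(n, m) = m + n
U(p, L) = -2*L² (U(p, L) = -L*2*L = -2*L²)
v*299 - U(c(y, -7), -141) = (361/145)*299 - (-2)*(-141)² = 107939/145 - (-2)*19881 = 107939/145 - 1*(-39762) = 107939/145 + 39762 = 5873429/145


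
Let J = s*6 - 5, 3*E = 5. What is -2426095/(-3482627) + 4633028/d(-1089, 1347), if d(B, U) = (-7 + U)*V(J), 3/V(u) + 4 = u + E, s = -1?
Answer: -32268753873827/2100024081 ≈ -15366.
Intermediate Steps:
E = 5/3 (E = (⅓)*5 = 5/3 ≈ 1.6667)
J = -11 (J = -1*6 - 5 = -6 - 5 = -11)
V(u) = 3/(-7/3 + u) (V(u) = 3/(-4 + (u + 5/3)) = 3/(-4 + (5/3 + u)) = 3/(-7/3 + u))
d(B, U) = 63/40 - 9*U/40 (d(B, U) = (-7 + U)*(9/(-7 + 3*(-11))) = (-7 + U)*(9/(-7 - 33)) = (-7 + U)*(9/(-40)) = (-7 + U)*(9*(-1/40)) = (-7 + U)*(-9/40) = 63/40 - 9*U/40)
-2426095/(-3482627) + 4633028/d(-1089, 1347) = -2426095/(-3482627) + 4633028/(63/40 - 9/40*1347) = -2426095*(-1/3482627) + 4633028/(63/40 - 12123/40) = 2426095/3482627 + 4633028/(-603/2) = 2426095/3482627 + 4633028*(-2/603) = 2426095/3482627 - 9266056/603 = -32268753873827/2100024081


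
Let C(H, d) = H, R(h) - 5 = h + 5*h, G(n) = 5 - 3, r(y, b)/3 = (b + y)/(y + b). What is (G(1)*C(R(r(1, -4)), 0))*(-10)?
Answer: -460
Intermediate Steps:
r(y, b) = 3 (r(y, b) = 3*((b + y)/(y + b)) = 3*((b + y)/(b + y)) = 3*1 = 3)
G(n) = 2
R(h) = 5 + 6*h (R(h) = 5 + (h + 5*h) = 5 + 6*h)
(G(1)*C(R(r(1, -4)), 0))*(-10) = (2*(5 + 6*3))*(-10) = (2*(5 + 18))*(-10) = (2*23)*(-10) = 46*(-10) = -460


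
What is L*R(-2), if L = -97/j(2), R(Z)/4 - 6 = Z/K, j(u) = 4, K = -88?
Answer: -25705/44 ≈ -584.20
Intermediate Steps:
R(Z) = 24 - Z/22 (R(Z) = 24 + 4*(Z/(-88)) = 24 + 4*(Z*(-1/88)) = 24 + 4*(-Z/88) = 24 - Z/22)
L = -97/4 ≈ -24.250
L*R(-2) = -97*(24 - 1/22*(-2))/4 = -97*(24 + 1/11)/4 = -97/4*265/11 = -25705/44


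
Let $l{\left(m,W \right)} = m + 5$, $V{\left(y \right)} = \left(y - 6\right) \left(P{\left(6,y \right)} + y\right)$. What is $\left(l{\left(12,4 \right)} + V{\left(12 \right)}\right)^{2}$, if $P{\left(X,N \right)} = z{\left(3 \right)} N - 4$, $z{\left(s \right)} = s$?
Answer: $78961$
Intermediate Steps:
$P{\left(X,N \right)} = -4 + 3 N$ ($P{\left(X,N \right)} = 3 N - 4 = -4 + 3 N$)
$V{\left(y \right)} = \left(-6 + y\right) \left(-4 + 4 y\right)$ ($V{\left(y \right)} = \left(y - 6\right) \left(\left(-4 + 3 y\right) + y\right) = \left(-6 + y\right) \left(-4 + 4 y\right)$)
$l{\left(m,W \right)} = 5 + m$
$\left(l{\left(12,4 \right)} + V{\left(12 \right)}\right)^{2} = \left(\left(5 + 12\right) + \left(24 - 336 + 4 \cdot 12^{2}\right)\right)^{2} = \left(17 + \left(24 - 336 + 4 \cdot 144\right)\right)^{2} = \left(17 + \left(24 - 336 + 576\right)\right)^{2} = \left(17 + 264\right)^{2} = 281^{2} = 78961$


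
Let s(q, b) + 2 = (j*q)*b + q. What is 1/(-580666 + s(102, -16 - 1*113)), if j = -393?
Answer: 1/4590528 ≈ 2.1784e-7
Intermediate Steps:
s(q, b) = -2 + q - 393*b*q (s(q, b) = -2 + ((-393*q)*b + q) = -2 + (-393*b*q + q) = -2 + (q - 393*b*q) = -2 + q - 393*b*q)
1/(-580666 + s(102, -16 - 1*113)) = 1/(-580666 + (-2 + 102 - 393*(-16 - 1*113)*102)) = 1/(-580666 + (-2 + 102 - 393*(-16 - 113)*102)) = 1/(-580666 + (-2 + 102 - 393*(-129)*102)) = 1/(-580666 + (-2 + 102 + 5171094)) = 1/(-580666 + 5171194) = 1/4590528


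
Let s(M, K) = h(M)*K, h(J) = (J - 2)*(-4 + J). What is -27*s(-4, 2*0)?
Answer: 0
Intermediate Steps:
h(J) = (-4 + J)*(-2 + J) (h(J) = (-2 + J)*(-4 + J) = (-4 + J)*(-2 + J))
s(M, K) = K*(8 + M² - 6*M) (s(M, K) = (8 + M² - 6*M)*K = K*(8 + M² - 6*M))
-27*s(-4, 2*0) = -27*2*0*(8 + (-4)² - 6*(-4)) = -0*(8 + 16 + 24) = -0*48 = -27*0 = 0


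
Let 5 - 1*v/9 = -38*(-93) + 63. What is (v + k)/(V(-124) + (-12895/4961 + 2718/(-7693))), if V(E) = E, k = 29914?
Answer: 1297609082/68241435 ≈ 19.015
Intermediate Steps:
v = -32328 (v = 45 - 9*(-38*(-93) + 63) = 45 - 9*(3534 + 63) = 45 - 9*3597 = 45 - 32373 = -32328)
(v + k)/(V(-124) + (-12895/4961 + 2718/(-7693))) = (-32328 + 29914)/(-124 + (-12895/4961 + 2718/(-7693))) = -2414/(-124 + (-12895*1/4961 + 2718*(-1/7693))) = -2414/(-124 + (-12895/4961 - 2718/7693)) = -2414/(-124 - 112685233/38164973) = -2414/(-4845141885/38164973) = -2414*(-38164973/4845141885) = 1297609082/68241435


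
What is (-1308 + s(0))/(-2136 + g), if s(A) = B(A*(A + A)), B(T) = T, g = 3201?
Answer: -436/355 ≈ -1.2282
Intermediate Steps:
s(A) = 2*A**2 (s(A) = A*(A + A) = A*(2*A) = 2*A**2)
(-1308 + s(0))/(-2136 + g) = (-1308 + 2*0**2)/(-2136 + 3201) = (-1308 + 2*0)/1065 = (-1308 + 0)*(1/1065) = -1308*1/1065 = -436/355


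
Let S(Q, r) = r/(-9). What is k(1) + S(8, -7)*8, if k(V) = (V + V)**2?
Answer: 92/9 ≈ 10.222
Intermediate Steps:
k(V) = 4*V**2 (k(V) = (2*V)**2 = 4*V**2)
S(Q, r) = -r/9 (S(Q, r) = r*(-1/9) = -r/9)
k(1) + S(8, -7)*8 = 4*1**2 - 1/9*(-7)*8 = 4*1 + (7/9)*8 = 4 + 56/9 = 92/9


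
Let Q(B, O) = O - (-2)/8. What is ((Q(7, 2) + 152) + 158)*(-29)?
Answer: -36221/4 ≈ -9055.3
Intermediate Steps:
Q(B, O) = ¼ + O (Q(B, O) = O - (-2)/8 = O - 1*(-¼) = O + ¼ = ¼ + O)
((Q(7, 2) + 152) + 158)*(-29) = (((¼ + 2) + 152) + 158)*(-29) = ((9/4 + 152) + 158)*(-29) = (617/4 + 158)*(-29) = (1249/4)*(-29) = -36221/4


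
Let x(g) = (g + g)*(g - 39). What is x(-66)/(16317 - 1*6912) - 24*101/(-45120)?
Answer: 54559/35720 ≈ 1.5274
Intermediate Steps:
x(g) = 2*g*(-39 + g) (x(g) = (2*g)*(-39 + g) = 2*g*(-39 + g))
x(-66)/(16317 - 1*6912) - 24*101/(-45120) = (2*(-66)*(-39 - 66))/(16317 - 1*6912) - 24*101/(-45120) = (2*(-66)*(-105))/(16317 - 6912) - 2424*(-1/45120) = 13860/9405 + 101/1880 = 13860*(1/9405) + 101/1880 = 28/19 + 101/1880 = 54559/35720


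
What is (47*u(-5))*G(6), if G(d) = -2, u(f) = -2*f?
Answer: -940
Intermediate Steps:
(47*u(-5))*G(6) = (47*(-2*(-5)))*(-2) = (47*10)*(-2) = 470*(-2) = -940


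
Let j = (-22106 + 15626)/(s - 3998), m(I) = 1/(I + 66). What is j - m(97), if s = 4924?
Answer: -528583/75469 ≈ -7.0040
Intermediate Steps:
m(I) = 1/(66 + I)
j = -3240/463 (j = (-22106 + 15626)/(4924 - 3998) = -6480/926 = -6480*1/926 = -3240/463 ≈ -6.9978)
j - m(97) = -3240/463 - 1/(66 + 97) = -3240/463 - 1/163 = -528583/75469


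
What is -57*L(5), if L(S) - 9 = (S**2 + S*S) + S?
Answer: -3648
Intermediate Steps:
L(S) = 9 + S + 2*S**2 (L(S) = 9 + ((S**2 + S*S) + S) = 9 + ((S**2 + S**2) + S) = 9 + (2*S**2 + S) = 9 + (S + 2*S**2) = 9 + S + 2*S**2)
-57*L(5) = -57*(9 + 5 + 2*5**2) = -57*(9 + 5 + 2*25) = -57*(9 + 5 + 50) = -57*64 = -3648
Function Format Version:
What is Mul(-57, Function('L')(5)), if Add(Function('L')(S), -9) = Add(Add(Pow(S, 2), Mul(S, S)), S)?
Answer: -3648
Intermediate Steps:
Function('L')(S) = Add(9, S, Mul(2, Pow(S, 2))) (Function('L')(S) = Add(9, Add(Add(Pow(S, 2), Mul(S, S)), S)) = Add(9, Add(Add(Pow(S, 2), Pow(S, 2)), S)) = Add(9, Add(Mul(2, Pow(S, 2)), S)) = Add(9, Add(S, Mul(2, Pow(S, 2)))) = Add(9, S, Mul(2, Pow(S, 2))))
Mul(-57, Function('L')(5)) = Mul(-57, Add(9, 5, Mul(2, Pow(5, 2)))) = Mul(-57, Add(9, 5, Mul(2, 25))) = Mul(-57, Add(9, 5, 50)) = Mul(-57, 64) = -3648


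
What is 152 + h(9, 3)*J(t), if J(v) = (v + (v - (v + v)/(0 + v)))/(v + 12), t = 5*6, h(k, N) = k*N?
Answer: 1325/7 ≈ 189.29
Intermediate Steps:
h(k, N) = N*k
t = 30
J(v) = (-2 + 2*v)/(12 + v) (J(v) = (v + (v - 2*v/v))/(12 + v) = (v + (v - 1*2))/(12 + v) = (v + (v - 2))/(12 + v) = (v + (-2 + v))/(12 + v) = (-2 + 2*v)/(12 + v))
152 + h(9, 3)*J(t) = 152 + (3*9)*(2*(-1 + 30)/(12 + 30)) = 152 + 27*(2*29/42) = 152 + 27*(2*(1/42)*29) = 152 + 27*(29/21) = 152 + 261/7 = 1325/7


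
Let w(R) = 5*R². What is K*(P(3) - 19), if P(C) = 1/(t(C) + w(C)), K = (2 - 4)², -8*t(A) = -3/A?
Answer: -27404/361 ≈ -75.911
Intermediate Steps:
t(A) = 3/(8*A) (t(A) = -(-3)/(8*A) = 3/(8*A))
K = 4 (K = (-2)² = 4)
P(C) = 1/(5*C² + 3/(8*C)) (P(C) = 1/(3/(8*C) + 5*C²) = 1/(5*C² + 3/(8*C)))
K*(P(3) - 19) = 4*(8*3/(3 + 40*3³) - 19) = 4*(8*3/(3 + 40*27) - 19) = 4*(8*3/(3 + 1080) - 19) = 4*(8*3/1083 - 19) = 4*(8*3*(1/1083) - 19) = 4*(8/361 - 19) = 4*(-6851/361) = -27404/361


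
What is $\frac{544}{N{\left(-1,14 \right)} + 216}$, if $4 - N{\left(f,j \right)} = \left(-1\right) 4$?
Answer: $\frac{17}{7} \approx 2.4286$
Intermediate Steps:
$N{\left(f,j \right)} = 8$ ($N{\left(f,j \right)} = 4 - \left(-1\right) 4 = 4 - -4 = 4 + 4 = 8$)
$\frac{544}{N{\left(-1,14 \right)} + 216} = \frac{544}{8 + 216} = \frac{544}{224} = 544 \cdot \frac{1}{224} = \frac{17}{7}$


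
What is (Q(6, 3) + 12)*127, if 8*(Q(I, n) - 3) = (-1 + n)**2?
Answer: 3937/2 ≈ 1968.5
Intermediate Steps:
Q(I, n) = 3 + (-1 + n)**2/8
(Q(6, 3) + 12)*127 = ((3 + (-1 + 3)**2/8) + 12)*127 = ((3 + (1/8)*2**2) + 12)*127 = ((3 + (1/8)*4) + 12)*127 = ((3 + 1/2) + 12)*127 = (7/2 + 12)*127 = (31/2)*127 = 3937/2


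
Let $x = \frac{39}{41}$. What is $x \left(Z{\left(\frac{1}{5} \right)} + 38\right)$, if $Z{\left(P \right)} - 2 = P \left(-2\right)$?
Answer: $\frac{7722}{205} \approx 37.668$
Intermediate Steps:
$x = \frac{39}{41}$ ($x = 39 \cdot \frac{1}{41} = \frac{39}{41} \approx 0.95122$)
$Z{\left(P \right)} = 2 - 2 P$ ($Z{\left(P \right)} = 2 + P \left(-2\right) = 2 - 2 P$)
$x \left(Z{\left(\frac{1}{5} \right)} + 38\right) = \frac{39 \left(\left(2 - \frac{2}{5}\right) + 38\right)}{41} = \frac{39 \left(\frac{8}{5} + 38\right)}{41} = \frac{39}{41} \cdot \frac{198}{5} = \frac{7722}{205}$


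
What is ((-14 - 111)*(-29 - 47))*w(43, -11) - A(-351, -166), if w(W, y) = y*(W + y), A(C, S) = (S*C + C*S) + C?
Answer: -3460181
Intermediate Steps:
A(C, S) = C + 2*C*S (A(C, S) = (C*S + C*S) + C = 2*C*S + C = C + 2*C*S)
((-14 - 111)*(-29 - 47))*w(43, -11) - A(-351, -166) = ((-14 - 111)*(-29 - 47))*(-11*(43 - 11)) - (-351)*(1 + 2*(-166)) = (-125*(-76))*(-11*32) - (-351)*(1 - 332) = 9500*(-352) - (-351)*(-331) = -3344000 - 1*116181 = -3344000 - 116181 = -3460181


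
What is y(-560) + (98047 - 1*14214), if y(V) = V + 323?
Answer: 83596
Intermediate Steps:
y(V) = 323 + V
y(-560) + (98047 - 1*14214) = (323 - 560) + (98047 - 1*14214) = -237 + (98047 - 14214) = -237 + 83833 = 83596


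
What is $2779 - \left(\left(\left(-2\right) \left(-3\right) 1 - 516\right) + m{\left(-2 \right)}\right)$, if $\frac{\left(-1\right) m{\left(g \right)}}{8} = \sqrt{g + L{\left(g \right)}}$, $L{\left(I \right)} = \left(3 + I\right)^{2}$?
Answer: $3289 + 8 i \approx 3289.0 + 8.0 i$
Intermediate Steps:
$m{\left(g \right)} = - 8 \sqrt{g + \left(3 + g\right)^{2}}$
$2779 - \left(\left(\left(-2\right) \left(-3\right) 1 - 516\right) + m{\left(-2 \right)}\right) = 2779 - \left(\left(\left(-2\right) \left(-3\right) 1 - 516\right) - 8 \sqrt{-2 + \left(3 - 2\right)^{2}}\right) = 2779 - \left(\left(6 \cdot 1 - 516\right) - 8 \sqrt{-2 + 1^{2}}\right) = 2779 - \left(\left(6 - 516\right) - 8 \sqrt{-2 + 1}\right) = 2779 - \left(-510 - 8 \sqrt{-1}\right) = 2779 - \left(-510 - 8 i\right) = 2779 + \left(510 + 8 i\right) = 3289 + 8 i$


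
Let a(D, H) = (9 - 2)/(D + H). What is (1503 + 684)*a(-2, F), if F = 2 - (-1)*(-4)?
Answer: -15309/4 ≈ -3827.3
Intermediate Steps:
F = -2 (F = 2 - 1*4 = 2 - 4 = -2)
a(D, H) = 7/(D + H)
(1503 + 684)*a(-2, F) = (1503 + 684)*(7/(-2 - 2)) = 2187*(7/(-4)) = 2187*(7*(-1/4)) = 2187*(-7/4) = -15309/4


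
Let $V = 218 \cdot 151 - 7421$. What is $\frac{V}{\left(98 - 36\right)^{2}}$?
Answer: $\frac{25497}{3844} \approx 6.6329$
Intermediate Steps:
$V = 25497$ ($V = 32918 - 7421 = 25497$)
$\frac{V}{\left(98 - 36\right)^{2}} = \frac{25497}{\left(98 - 36\right)^{2}} = \frac{25497}{62^{2}} = \frac{25497}{3844}$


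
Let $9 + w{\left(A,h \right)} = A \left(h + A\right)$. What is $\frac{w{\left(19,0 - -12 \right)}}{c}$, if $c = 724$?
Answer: $\frac{145}{181} \approx 0.8011$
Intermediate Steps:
$w{\left(A,h \right)} = -9 + A \left(A + h\right)$ ($w{\left(A,h \right)} = -9 + A \left(h + A\right) = -9 + A \left(A + h\right)$)
$\frac{w{\left(19,0 - -12 \right)}}{c} = \frac{-9 + 19^{2} + 19 \left(0 - -12\right)}{724} = \left(-9 + 361 + 19 \left(0 + 12\right)\right) \frac{1}{724} = \left(-9 + 361 + 19 \cdot 12\right) \frac{1}{724} = \left(-9 + 361 + 228\right) \frac{1}{724} = 580 \cdot \frac{1}{724} = \frac{145}{181}$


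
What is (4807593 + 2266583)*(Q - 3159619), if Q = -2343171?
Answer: -38927704951040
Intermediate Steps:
(4807593 + 2266583)*(Q - 3159619) = (4807593 + 2266583)*(-2343171 - 3159619) = 7074176*(-5502790) = -38927704951040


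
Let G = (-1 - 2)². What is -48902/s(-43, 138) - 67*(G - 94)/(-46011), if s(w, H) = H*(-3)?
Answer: 374612032/3174759 ≈ 118.00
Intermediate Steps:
s(w, H) = -3*H
G = 9 (G = (-3)² = 9)
-48902/s(-43, 138) - 67*(G - 94)/(-46011) = -48902/((-3*138)) - 67*(9 - 94)/(-46011) = -48902/(-414) - 67*(-85)*(-1/46011) = -48902*(-1/414) + 5695*(-1/46011) = 24451/207 - 5695/46011 = 374612032/3174759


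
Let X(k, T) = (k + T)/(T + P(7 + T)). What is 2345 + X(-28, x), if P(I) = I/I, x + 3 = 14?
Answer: 28123/12 ≈ 2343.6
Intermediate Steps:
x = 11 (x = -3 + 14 = 11)
P(I) = 1
X(k, T) = (T + k)/(1 + T) (X(k, T) = (k + T)/(T + 1) = (T + k)/(1 + T))
2345 + X(-28, x) = 2345 + (11 - 28)/(1 + 11) = 2345 - 17/12 = 28123/12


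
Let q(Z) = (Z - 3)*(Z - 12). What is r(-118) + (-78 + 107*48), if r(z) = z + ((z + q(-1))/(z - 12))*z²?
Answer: 780592/65 ≈ 12009.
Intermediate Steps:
q(Z) = (-12 + Z)*(-3 + Z) (q(Z) = (-3 + Z)*(-12 + Z) = (-12 + Z)*(-3 + Z))
r(z) = z + z²*(52 + z)/(-12 + z) (r(z) = z + ((z + (36 + (-1)² - 15*(-1)))/(z - 12))*z² = z + ((z + (36 + 1 + 15))/(-12 + z))*z² = z + ((z + 52)/(-12 + z))*z² = z + ((52 + z)/(-12 + z))*z² = z + z²*(52 + z)/(-12 + z))
r(-118) + (-78 + 107*48) = -118*(-12 + (-118)² + 53*(-118))/(-12 - 118) + (-78 + 107*48) = -118*(-12 + 13924 - 6254)/(-130) + (-78 + 5136) = -118*(-1/130)*7658 + 5058 = 451822/65 + 5058 = 780592/65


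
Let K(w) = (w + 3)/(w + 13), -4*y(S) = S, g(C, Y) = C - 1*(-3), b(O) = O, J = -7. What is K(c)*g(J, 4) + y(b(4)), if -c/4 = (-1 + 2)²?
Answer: -5/9 ≈ -0.55556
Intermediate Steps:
c = -4 (c = -4*(-1 + 2)² = -4*1² = -4*1 = -4)
g(C, Y) = 3 + C (g(C, Y) = C + 3 = 3 + C)
y(S) = -S/4
K(w) = (3 + w)/(13 + w)
K(c)*g(J, 4) + y(b(4)) = ((3 - 4)/(13 - 4))*(3 - 7) - ¼*4 = (-1/9)*(-4) - 1 = ((⅑)*(-1))*(-4) - 1 = -⅑*(-4) - 1 = 4/9 - 1 = -5/9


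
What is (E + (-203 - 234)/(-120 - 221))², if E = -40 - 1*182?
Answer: 5664820225/116281 ≈ 48717.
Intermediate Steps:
E = -222 (E = -40 - 182 = -222)
(E + (-203 - 234)/(-120 - 221))² = (-222 + (-203 - 234)/(-120 - 221))² = (-222 - 437/(-341))² = (-222 - 437*(-1/341))² = (-222 + 437/341)² = (-75265/341)² = 5664820225/116281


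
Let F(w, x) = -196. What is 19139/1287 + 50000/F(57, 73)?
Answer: -15149689/63063 ≈ -240.23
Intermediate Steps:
19139/1287 + 50000/F(57, 73) = 19139/1287 + 50000/(-196) = 19139*(1/1287) + 50000*(-1/196) = 19139/1287 - 12500/49 = -15149689/63063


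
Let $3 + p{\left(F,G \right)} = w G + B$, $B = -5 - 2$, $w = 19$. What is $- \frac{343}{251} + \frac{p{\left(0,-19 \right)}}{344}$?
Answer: $- \frac{211113}{86344} \approx -2.445$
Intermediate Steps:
$B = -7$
$p{\left(F,G \right)} = -10 + 19 G$ ($p{\left(F,G \right)} = -3 + \left(19 G - 7\right) = -3 + \left(-7 + 19 G\right) = -10 + 19 G$)
$- \frac{343}{251} + \frac{p{\left(0,-19 \right)}}{344} = - \frac{343}{251} + \frac{-10 + 19 \left(-19\right)}{344} = \left(-343\right) \frac{1}{251} + \left(-10 - 361\right) \frac{1}{344} = - \frac{343}{251} - \frac{371}{344} = - \frac{211113}{86344}$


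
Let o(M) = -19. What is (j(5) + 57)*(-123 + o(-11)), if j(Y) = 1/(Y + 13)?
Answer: -72917/9 ≈ -8101.9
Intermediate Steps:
j(Y) = 1/(13 + Y)
(j(5) + 57)*(-123 + o(-11)) = (1/(13 + 5) + 57)*(-123 - 19) = (1/18 + 57)*(-142) = (1027/18)*(-142) = -72917/9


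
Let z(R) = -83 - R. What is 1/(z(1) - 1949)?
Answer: -1/2033 ≈ -0.00049188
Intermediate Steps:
1/(z(1) - 1949) = 1/((-83 - 1*1) - 1949) = 1/((-83 - 1) - 1949) = 1/(-84 - 1949) = 1/(-2033) = -1/2033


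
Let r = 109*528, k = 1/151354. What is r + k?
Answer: 8710725409/151354 ≈ 57552.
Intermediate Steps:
k = 1/151354 ≈ 6.6070e-6
r = 57552
r + k = 57552 + 1/151354 = 8710725409/151354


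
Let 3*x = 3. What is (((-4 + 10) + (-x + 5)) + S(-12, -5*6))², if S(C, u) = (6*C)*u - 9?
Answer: 4669921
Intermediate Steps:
x = 1 (x = (⅓)*3 = 1)
S(C, u) = -9 + 6*C*u (S(C, u) = 6*C*u - 9 = -9 + 6*C*u)
(((-4 + 10) + (-x + 5)) + S(-12, -5*6))² = (((-4 + 10) + (-1*1 + 5)) + (-9 + 6*(-12)*(-5*6)))² = ((6 + (-1 + 5)) + (-9 + 6*(-12)*(-30)))² = ((6 + 4) + (-9 + 2160))² = (10 + 2151)² = 2161² = 4669921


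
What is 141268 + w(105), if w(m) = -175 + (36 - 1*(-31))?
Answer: 141160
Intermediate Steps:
w(m) = -108 (w(m) = -175 + (36 + 31) = -175 + 67 = -108)
141268 + w(105) = 141268 - 108 = 141160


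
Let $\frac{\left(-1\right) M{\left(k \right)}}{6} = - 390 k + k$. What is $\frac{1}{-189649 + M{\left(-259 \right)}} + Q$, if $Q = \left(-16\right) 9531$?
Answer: $- \frac{121105460881}{794155} \approx -1.525 \cdot 10^{5}$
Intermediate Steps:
$M{\left(k \right)} = 2334 k$ ($M{\left(k \right)} = - 6 \left(- 390 k + k\right) = - 6 \left(- 389 k\right) = 2334 k$)
$Q = -152496$
$\frac{1}{-189649 + M{\left(-259 \right)}} + Q = \frac{1}{-189649 + 2334 \left(-259\right)} - 152496 = \frac{1}{-189649 - 604506} - 152496 = \frac{1}{-794155} - 152496 = - \frac{1}{794155} - 152496 = - \frac{121105460881}{794155}$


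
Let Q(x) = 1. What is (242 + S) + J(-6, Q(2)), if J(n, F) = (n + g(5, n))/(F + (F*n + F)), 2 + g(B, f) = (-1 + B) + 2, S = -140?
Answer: 205/2 ≈ 102.50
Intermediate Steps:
g(B, f) = -1 + B (g(B, f) = -2 + ((-1 + B) + 2) = -2 + (1 + B) = -1 + B)
J(n, F) = (4 + n)/(2*F + F*n) (J(n, F) = (n + (-1 + 5))/(F + (F*n + F)) = (n + 4)/(F + (F + F*n)) = (4 + n)/(2*F + F*n))
(242 + S) + J(-6, Q(2)) = (242 - 140) + (4 - 6)/(1*(2 - 6)) = 102 + 1*(-2)/(-4) = 102 + 1*(-¼)*(-2) = 102 + ½ = 205/2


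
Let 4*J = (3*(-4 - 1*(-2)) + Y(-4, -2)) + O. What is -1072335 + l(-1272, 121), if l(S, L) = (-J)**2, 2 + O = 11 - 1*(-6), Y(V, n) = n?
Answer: -17157311/16 ≈ -1.0723e+6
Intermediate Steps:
O = 15 (O = -2 + (11 - 1*(-6)) = -2 + (11 + 6) = -2 + 17 = 15)
J = 7/4 (J = ((3*(-4 - 1*(-2)) - 2) + 15)/4 = ((3*(-4 + 2) - 2) + 15)/4 = ((3*(-2) - 2) + 15)/4 = ((-6 - 2) + 15)/4 = (-8 + 15)/4 = (1/4)*7 = 7/4 ≈ 1.7500)
l(S, L) = 49/16 (l(S, L) = (-1*7/4)**2 = (-7/4)**2 = 49/16)
-1072335 + l(-1272, 121) = -1072335 + 49/16 = -17157311/16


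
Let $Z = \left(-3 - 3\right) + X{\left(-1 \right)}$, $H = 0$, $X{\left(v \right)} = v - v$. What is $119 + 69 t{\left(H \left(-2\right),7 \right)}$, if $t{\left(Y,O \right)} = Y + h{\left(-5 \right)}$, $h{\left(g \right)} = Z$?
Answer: $-295$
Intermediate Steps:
$X{\left(v \right)} = 0$
$Z = -6$ ($Z = \left(-3 - 3\right) + 0 = -6 + 0 = -6$)
$h{\left(g \right)} = -6$
$t{\left(Y,O \right)} = -6 + Y$ ($t{\left(Y,O \right)} = Y - 6 = -6 + Y$)
$119 + 69 t{\left(H \left(-2\right),7 \right)} = 119 + 69 \left(-6 + 0 \left(-2\right)\right) = 119 + 69 \left(-6 + 0\right) = 119 + 69 \left(-6\right) = 119 - 414 = -295$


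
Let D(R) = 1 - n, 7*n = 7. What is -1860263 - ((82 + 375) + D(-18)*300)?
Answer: -1860720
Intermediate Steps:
n = 1 (n = (⅐)*7 = 1)
D(R) = 0 (D(R) = 1 - 1*1 = 1 - 1 = 0)
-1860263 - ((82 + 375) + D(-18)*300) = -1860263 - ((82 + 375) + 0*300) = -1860263 - (457 + 0) = -1860263 - 1*457 = -1860263 - 457 = -1860720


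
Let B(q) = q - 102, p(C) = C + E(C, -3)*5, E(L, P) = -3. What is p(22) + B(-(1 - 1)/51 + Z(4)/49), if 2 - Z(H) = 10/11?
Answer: -51193/539 ≈ -94.978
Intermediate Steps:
p(C) = -15 + C (p(C) = C - 3*5 = C - 15 = -15 + C)
Z(H) = 12/11 (Z(H) = 2 - 10/11 = 12/11)
B(q) = -102 + q
p(22) + B(-(1 - 1)/51 + Z(4)/49) = (-15 + 22) + (-102 + (-(1 - 1)/51 + (12/11)/49)) = 7 + (-102 + (-1*0*(1/51) + (12/11)*(1/49))) = 7 + (-102 + (0*(1/51) + 12/539)) = 7 + (-102 + (0 + 12/539)) = 7 + (-102 + 12/539) = 7 - 54966/539 = -51193/539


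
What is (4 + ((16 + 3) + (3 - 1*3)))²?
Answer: 529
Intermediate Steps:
(4 + ((16 + 3) + (3 - 1*3)))² = (4 + (19 + (3 - 3)))² = (4 + (19 + 0))² = (4 + 19)² = 23² = 529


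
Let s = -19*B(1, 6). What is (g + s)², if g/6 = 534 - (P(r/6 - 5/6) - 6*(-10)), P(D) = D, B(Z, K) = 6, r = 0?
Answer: 7480225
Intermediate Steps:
s = -114 (s = -19*6 = -114)
g = 2849 (g = 6*(534 - ((0/6 - 5/6) - 6*(-10))) = 6*(534 - ((0*(⅙) - 5*⅙) + 60)) = 6*(534 - ((0 - ⅚) + 60)) = 6*(534 - (-⅚ + 60)) = 6*(534 - 1*355/6) = 6*(534 - 355/6) = 6*(2849/6) = 2849)
(g + s)² = (2849 - 114)² = 2735² = 7480225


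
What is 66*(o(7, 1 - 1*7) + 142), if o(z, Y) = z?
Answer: 9834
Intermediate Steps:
66*(o(7, 1 - 1*7) + 142) = 66*(7 + 142) = 66*149 = 9834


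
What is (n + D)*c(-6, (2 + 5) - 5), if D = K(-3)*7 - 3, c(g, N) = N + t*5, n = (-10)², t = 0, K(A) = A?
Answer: 152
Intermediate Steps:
n = 100
c(g, N) = N (c(g, N) = N + 0*5 = N + 0 = N)
D = -24 (D = -3*7 - 3 = -21 - 3 = -24)
(n + D)*c(-6, (2 + 5) - 5) = (100 - 24)*((2 + 5) - 5) = 76*(7 - 5) = 76*2 = 152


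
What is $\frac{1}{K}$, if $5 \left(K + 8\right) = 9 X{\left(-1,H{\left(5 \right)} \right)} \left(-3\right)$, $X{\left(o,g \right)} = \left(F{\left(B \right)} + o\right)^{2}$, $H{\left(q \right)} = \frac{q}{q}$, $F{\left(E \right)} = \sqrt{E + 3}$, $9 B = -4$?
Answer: $- \frac{170}{2761} - \frac{45 \sqrt{23}}{5522} \approx -0.10065$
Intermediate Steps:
$B = - \frac{4}{9}$ ($B = \frac{1}{9} \left(-4\right) = - \frac{4}{9} \approx -0.44444$)
$F{\left(E \right)} = \sqrt{3 + E}$
$H{\left(q \right)} = 1$
$X{\left(o,g \right)} = \left(o + \frac{\sqrt{23}}{3}\right)^{2}$ ($X{\left(o,g \right)} = \left(\sqrt{3 - \frac{4}{9}} + o\right)^{2} = \left(\sqrt{\frac{23}{9}} + o\right)^{2} = \left(\frac{\sqrt{23}}{3} + o\right)^{2} = \left(o + \frac{\sqrt{23}}{3}\right)^{2}$)
$K = -8 - \frac{3 \left(-3 + \sqrt{23}\right)^{2}}{5}$ ($K = -8 + \frac{9 \frac{\left(\sqrt{23} + 3 \left(-1\right)\right)^{2}}{9} \left(-3\right)}{5} = -8 + \frac{9 \frac{\left(\sqrt{23} - 3\right)^{2}}{9} \left(-3\right)}{5} = -8 + \frac{9 \frac{\left(-3 + \sqrt{23}\right)^{2}}{9} \left(-3\right)}{5} = -8 + \frac{\left(-3 + \sqrt{23}\right)^{2} \left(-3\right)}{5} = -8 + \frac{\left(-3\right) \left(-3 + \sqrt{23}\right)^{2}}{5} = -8 - \frac{3 \left(-3 + \sqrt{23}\right)^{2}}{5} \approx -9.935$)
$\frac{1}{K} = \frac{1}{- \frac{136}{5} + \frac{18 \sqrt{23}}{5}}$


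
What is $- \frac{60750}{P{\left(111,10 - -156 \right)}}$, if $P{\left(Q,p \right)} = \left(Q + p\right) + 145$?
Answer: $- \frac{30375}{211} \approx -143.96$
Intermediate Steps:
$P{\left(Q,p \right)} = 145 + Q + p$
$- \frac{60750}{P{\left(111,10 - -156 \right)}} = - \frac{60750}{145 + 111 + \left(10 - -156\right)} = - \frac{60750}{145 + 111 + \left(10 + 156\right)} = - \frac{60750}{145 + 111 + 166} = - \frac{60750}{422} = \left(-60750\right) \frac{1}{422} = - \frac{30375}{211}$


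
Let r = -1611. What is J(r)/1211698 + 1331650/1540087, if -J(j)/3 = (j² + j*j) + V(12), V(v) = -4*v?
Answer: -11184170691667/933060168863 ≈ -11.987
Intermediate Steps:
J(j) = 144 - 6*j² (J(j) = -3*((j² + j*j) - 4*12) = -3*((j² + j²) - 48) = -3*(2*j² - 48) = -3*(-48 + 2*j²) = 144 - 6*j²)
J(r)/1211698 + 1331650/1540087 = (144 - 6*(-1611)²)/1211698 + 1331650/1540087 = (144 - 6*2595321)*(1/1211698) + 1331650*(1/1540087) = (144 - 15571926)*(1/1211698) + 1331650/1540087 = -15571782*1/1211698 + 1331650/1540087 = -7785891/605849 + 1331650/1540087 = -11184170691667/933060168863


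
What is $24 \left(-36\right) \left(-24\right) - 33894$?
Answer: $-13158$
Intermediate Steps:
$24 \left(-36\right) \left(-24\right) - 33894 = \left(-864\right) \left(-24\right) - 33894 = 20736 - 33894 = -13158$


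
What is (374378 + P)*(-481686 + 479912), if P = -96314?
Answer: -493285536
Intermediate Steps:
(374378 + P)*(-481686 + 479912) = (374378 - 96314)*(-481686 + 479912) = 278064*(-1774) = -493285536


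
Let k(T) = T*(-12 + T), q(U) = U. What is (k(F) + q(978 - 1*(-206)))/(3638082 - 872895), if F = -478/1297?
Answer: 222155948/516846939787 ≈ 0.00042983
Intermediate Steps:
F = -478/1297 (F = -478*1/1297 = -478/1297 ≈ -0.36854)
(k(F) + q(978 - 1*(-206)))/(3638082 - 872895) = (-478*(-12 - 478/1297)/1297 + (978 - 1*(-206)))/(3638082 - 872895) = (-478/1297*(-16042/1297) + (978 + 206))/2765187 = (7668076/1682209 + 1184)*(1/2765187) = (1999403532/1682209)*(1/2765187) = 222155948/516846939787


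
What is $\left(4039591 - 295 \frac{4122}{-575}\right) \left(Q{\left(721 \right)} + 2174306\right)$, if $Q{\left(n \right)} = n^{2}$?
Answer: $\frac{1252229188157961}{115} \approx 1.0889 \cdot 10^{13}$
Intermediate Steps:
$\left(4039591 - 295 \frac{4122}{-575}\right) \left(Q{\left(721 \right)} + 2174306\right) = \left(4039591 - 295 \frac{4122}{-575}\right) \left(721^{2} + 2174306\right) = \left(4039591 - 295 \cdot 4122 \left(- \frac{1}{575}\right)\right) \left(519841 + 2174306\right) = \left(4039591 - - \frac{243198}{115}\right) 2694147 = \left(4039591 + \frac{243198}{115}\right) 2694147 = \frac{464796163}{115} \cdot 2694147 = \frac{1252229188157961}{115}$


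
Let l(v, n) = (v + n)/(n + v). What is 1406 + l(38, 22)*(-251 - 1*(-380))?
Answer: 1535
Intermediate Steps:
l(v, n) = 1 (l(v, n) = (n + v)/(n + v) = 1)
1406 + l(38, 22)*(-251 - 1*(-380)) = 1406 + 1*(-251 - 1*(-380)) = 1406 + 1*(-251 + 380) = 1406 + 1*129 = 1406 + 129 = 1535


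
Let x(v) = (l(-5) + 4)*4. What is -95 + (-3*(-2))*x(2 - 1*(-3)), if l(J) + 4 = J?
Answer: -215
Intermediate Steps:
l(J) = -4 + J
x(v) = -20 (x(v) = ((-4 - 5) + 4)*4 = (-9 + 4)*4 = -5*4 = -20)
-95 + (-3*(-2))*x(2 - 1*(-3)) = -95 - 3*(-2)*(-20) = -95 + 6*(-20) = -95 - 120 = -215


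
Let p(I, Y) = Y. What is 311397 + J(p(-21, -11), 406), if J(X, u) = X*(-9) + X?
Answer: 311485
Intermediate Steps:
J(X, u) = -8*X (J(X, u) = -9*X + X = -8*X)
311397 + J(p(-21, -11), 406) = 311397 - 8*(-11) = 311397 + 88 = 311485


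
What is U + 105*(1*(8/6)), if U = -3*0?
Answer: 140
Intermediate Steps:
U = 0
U + 105*(1*(8/6)) = 0 + 105*(1*(8/6)) = 0 + 105*(1*(8*(1/6))) = 0 + 105*(1*(4/3)) = 0 + 105*(4/3) = 0 + 140 = 140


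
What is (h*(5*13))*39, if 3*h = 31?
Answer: 26195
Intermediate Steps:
h = 31/3 (h = (1/3)*31 = 31/3 ≈ 10.333)
(h*(5*13))*39 = (31*(5*13)/3)*39 = ((31/3)*65)*39 = (2015/3)*39 = 26195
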